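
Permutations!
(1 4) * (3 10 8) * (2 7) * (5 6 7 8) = (1 4)(2 8 3 10 5 6 7) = [0, 4, 8, 10, 1, 6, 7, 2, 3, 9, 5]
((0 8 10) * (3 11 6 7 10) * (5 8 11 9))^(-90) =(11)(3 5)(8 9)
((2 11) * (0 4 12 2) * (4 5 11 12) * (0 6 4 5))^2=((2 12)(4 5 11 6))^2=(12)(4 11)(5 6)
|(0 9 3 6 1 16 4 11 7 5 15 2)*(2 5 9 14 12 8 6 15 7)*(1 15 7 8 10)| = 36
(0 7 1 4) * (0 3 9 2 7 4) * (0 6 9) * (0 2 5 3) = (0 4)(1 6 9 5 3 2 7) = [4, 6, 7, 2, 0, 3, 9, 1, 8, 5]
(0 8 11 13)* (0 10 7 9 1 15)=(0 8 11 13 10 7 9 1 15)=[8, 15, 2, 3, 4, 5, 6, 9, 11, 1, 7, 13, 12, 10, 14, 0]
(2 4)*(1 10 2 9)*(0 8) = (0 8)(1 10 2 4 9) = [8, 10, 4, 3, 9, 5, 6, 7, 0, 1, 2]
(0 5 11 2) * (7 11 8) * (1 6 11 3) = (0 5 8 7 3 1 6 11 2) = [5, 6, 0, 1, 4, 8, 11, 3, 7, 9, 10, 2]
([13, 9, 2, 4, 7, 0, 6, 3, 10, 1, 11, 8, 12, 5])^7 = (0 13 5)(1 9)(3 4 7)(8 10 11)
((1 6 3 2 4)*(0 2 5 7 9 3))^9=((0 2 4 1 6)(3 5 7 9))^9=(0 6 1 4 2)(3 5 7 9)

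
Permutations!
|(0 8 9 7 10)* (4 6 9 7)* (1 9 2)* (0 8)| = |(1 9 4 6 2)(7 10 8)| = 15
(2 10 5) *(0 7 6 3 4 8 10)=(0 7 6 3 4 8 10 5 2)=[7, 1, 0, 4, 8, 2, 3, 6, 10, 9, 5]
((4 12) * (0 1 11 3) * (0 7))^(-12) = ((0 1 11 3 7)(4 12))^(-12) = (12)(0 3 1 7 11)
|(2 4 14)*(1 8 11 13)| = 12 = |(1 8 11 13)(2 4 14)|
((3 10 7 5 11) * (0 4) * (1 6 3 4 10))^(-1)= ((0 10 7 5 11 4)(1 6 3))^(-1)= (0 4 11 5 7 10)(1 3 6)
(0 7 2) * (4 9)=(0 7 2)(4 9)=[7, 1, 0, 3, 9, 5, 6, 2, 8, 4]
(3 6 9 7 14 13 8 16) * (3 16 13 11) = (16)(3 6 9 7 14 11)(8 13) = [0, 1, 2, 6, 4, 5, 9, 14, 13, 7, 10, 3, 12, 8, 11, 15, 16]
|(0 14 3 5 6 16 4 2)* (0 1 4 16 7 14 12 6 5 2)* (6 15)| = 10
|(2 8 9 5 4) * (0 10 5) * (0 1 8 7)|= 6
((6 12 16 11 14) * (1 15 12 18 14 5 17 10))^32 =((1 15 12 16 11 5 17 10)(6 18 14))^32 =(6 14 18)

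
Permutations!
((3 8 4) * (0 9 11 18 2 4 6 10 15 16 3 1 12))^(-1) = ((0 9 11 18 2 4 1 12)(3 8 6 10 15 16))^(-1) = (0 12 1 4 2 18 11 9)(3 16 15 10 6 8)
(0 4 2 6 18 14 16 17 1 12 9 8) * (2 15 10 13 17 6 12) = [4, 2, 12, 3, 15, 5, 18, 7, 0, 8, 13, 11, 9, 17, 16, 10, 6, 1, 14] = (0 4 15 10 13 17 1 2 12 9 8)(6 18 14 16)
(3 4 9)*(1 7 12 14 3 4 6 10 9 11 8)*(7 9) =(1 9 4 11 8)(3 6 10 7 12 14) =[0, 9, 2, 6, 11, 5, 10, 12, 1, 4, 7, 8, 14, 13, 3]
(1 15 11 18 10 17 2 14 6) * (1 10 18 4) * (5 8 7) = (18)(1 15 11 4)(2 14 6 10 17)(5 8 7) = [0, 15, 14, 3, 1, 8, 10, 5, 7, 9, 17, 4, 12, 13, 6, 11, 16, 2, 18]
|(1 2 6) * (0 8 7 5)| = 12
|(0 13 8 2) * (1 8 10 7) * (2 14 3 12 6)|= 11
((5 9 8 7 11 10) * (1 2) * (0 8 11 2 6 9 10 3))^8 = ((0 8 7 2 1 6 9 11 3)(5 10))^8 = (0 3 11 9 6 1 2 7 8)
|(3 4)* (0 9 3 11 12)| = 6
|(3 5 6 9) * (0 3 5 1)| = |(0 3 1)(5 6 9)| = 3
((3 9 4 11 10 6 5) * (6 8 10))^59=((3 9 4 11 6 5)(8 10))^59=(3 5 6 11 4 9)(8 10)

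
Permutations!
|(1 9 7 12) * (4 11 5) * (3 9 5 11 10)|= |(1 5 4 10 3 9 7 12)|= 8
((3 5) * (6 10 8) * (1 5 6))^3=(1 6)(3 8)(5 10)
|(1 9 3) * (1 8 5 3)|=|(1 9)(3 8 5)|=6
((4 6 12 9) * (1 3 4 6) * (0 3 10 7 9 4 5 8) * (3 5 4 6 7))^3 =(1 4 3 10)(6 12)(7 9)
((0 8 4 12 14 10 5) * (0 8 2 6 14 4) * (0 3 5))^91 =((0 2 6 14 10)(3 5 8)(4 12))^91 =(0 2 6 14 10)(3 5 8)(4 12)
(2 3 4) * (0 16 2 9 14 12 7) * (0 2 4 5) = (0 16 4 9 14 12 7 2 3 5) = [16, 1, 3, 5, 9, 0, 6, 2, 8, 14, 10, 11, 7, 13, 12, 15, 4]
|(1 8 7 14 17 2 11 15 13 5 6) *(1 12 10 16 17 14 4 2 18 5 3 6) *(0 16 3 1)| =40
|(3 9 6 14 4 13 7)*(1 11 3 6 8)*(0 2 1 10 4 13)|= |(0 2 1 11 3 9 8 10 4)(6 14 13 7)|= 36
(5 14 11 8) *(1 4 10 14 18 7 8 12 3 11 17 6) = (1 4 10 14 17 6)(3 11 12)(5 18 7 8) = [0, 4, 2, 11, 10, 18, 1, 8, 5, 9, 14, 12, 3, 13, 17, 15, 16, 6, 7]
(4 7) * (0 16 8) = (0 16 8)(4 7) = [16, 1, 2, 3, 7, 5, 6, 4, 0, 9, 10, 11, 12, 13, 14, 15, 8]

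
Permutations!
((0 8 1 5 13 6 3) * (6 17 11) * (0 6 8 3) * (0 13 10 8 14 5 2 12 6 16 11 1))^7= (0 8 10 5 14 11 16 3)(1 2 12 6 13 17)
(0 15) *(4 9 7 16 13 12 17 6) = (0 15)(4 9 7 16 13 12 17 6) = [15, 1, 2, 3, 9, 5, 4, 16, 8, 7, 10, 11, 17, 12, 14, 0, 13, 6]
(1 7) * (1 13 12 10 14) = (1 7 13 12 10 14) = [0, 7, 2, 3, 4, 5, 6, 13, 8, 9, 14, 11, 10, 12, 1]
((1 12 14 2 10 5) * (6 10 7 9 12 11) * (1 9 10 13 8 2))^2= (1 6 8 7 5 12)(2 10 9 14 11 13)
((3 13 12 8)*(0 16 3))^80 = ((0 16 3 13 12 8))^80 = (0 3 12)(8 16 13)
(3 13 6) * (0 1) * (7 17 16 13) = [1, 0, 2, 7, 4, 5, 3, 17, 8, 9, 10, 11, 12, 6, 14, 15, 13, 16] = (0 1)(3 7 17 16 13 6)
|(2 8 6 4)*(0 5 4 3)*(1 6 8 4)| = 10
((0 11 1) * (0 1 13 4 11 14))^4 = (14)(4 11 13)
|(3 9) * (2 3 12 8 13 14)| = 7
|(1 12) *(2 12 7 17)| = 5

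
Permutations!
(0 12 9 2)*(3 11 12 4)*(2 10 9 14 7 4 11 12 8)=[11, 1, 0, 12, 3, 5, 6, 4, 2, 10, 9, 8, 14, 13, 7]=(0 11 8 2)(3 12 14 7 4)(9 10)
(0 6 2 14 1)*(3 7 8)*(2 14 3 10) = (0 6 14 1)(2 3 7 8 10) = [6, 0, 3, 7, 4, 5, 14, 8, 10, 9, 2, 11, 12, 13, 1]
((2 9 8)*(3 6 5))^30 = (9)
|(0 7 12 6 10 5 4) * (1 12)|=8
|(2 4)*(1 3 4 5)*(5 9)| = |(1 3 4 2 9 5)| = 6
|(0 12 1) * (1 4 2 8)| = |(0 12 4 2 8 1)| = 6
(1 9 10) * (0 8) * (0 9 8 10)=(0 10 1 8 9)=[10, 8, 2, 3, 4, 5, 6, 7, 9, 0, 1]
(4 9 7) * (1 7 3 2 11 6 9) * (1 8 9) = (1 7 4 8 9 3 2 11 6) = [0, 7, 11, 2, 8, 5, 1, 4, 9, 3, 10, 6]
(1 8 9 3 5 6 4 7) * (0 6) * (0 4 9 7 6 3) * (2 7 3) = (0 2 7 1 8 3 5 4 6 9) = [2, 8, 7, 5, 6, 4, 9, 1, 3, 0]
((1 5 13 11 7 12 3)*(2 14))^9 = (1 13 7 3 5 11 12)(2 14)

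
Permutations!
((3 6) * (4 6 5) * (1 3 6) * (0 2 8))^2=((0 2 8)(1 3 5 4))^2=(0 8 2)(1 5)(3 4)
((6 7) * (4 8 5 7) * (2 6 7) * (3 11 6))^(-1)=((2 3 11 6 4 8 5))^(-1)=(2 5 8 4 6 11 3)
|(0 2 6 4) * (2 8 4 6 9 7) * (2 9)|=6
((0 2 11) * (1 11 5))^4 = (0 11 1 5 2) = ((0 2 5 1 11))^4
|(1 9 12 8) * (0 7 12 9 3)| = 6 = |(0 7 12 8 1 3)|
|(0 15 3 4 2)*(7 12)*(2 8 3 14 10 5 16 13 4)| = 22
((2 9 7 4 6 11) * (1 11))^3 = (1 9 6 2 4 11 7)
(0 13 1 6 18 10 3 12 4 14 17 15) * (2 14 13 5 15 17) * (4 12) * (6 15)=(0 5 6 18 10 3 4 13 1 15)(2 14)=[5, 15, 14, 4, 13, 6, 18, 7, 8, 9, 3, 11, 12, 1, 2, 0, 16, 17, 10]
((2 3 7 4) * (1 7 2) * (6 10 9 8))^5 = ((1 7 4)(2 3)(6 10 9 8))^5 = (1 4 7)(2 3)(6 10 9 8)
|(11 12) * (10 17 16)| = 6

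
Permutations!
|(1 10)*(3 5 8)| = |(1 10)(3 5 8)| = 6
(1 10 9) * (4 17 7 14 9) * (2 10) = (1 2 10 4 17 7 14 9) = [0, 2, 10, 3, 17, 5, 6, 14, 8, 1, 4, 11, 12, 13, 9, 15, 16, 7]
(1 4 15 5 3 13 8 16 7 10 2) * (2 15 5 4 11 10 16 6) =[0, 11, 1, 13, 5, 3, 2, 16, 6, 9, 15, 10, 12, 8, 14, 4, 7] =(1 11 10 15 4 5 3 13 8 6 2)(7 16)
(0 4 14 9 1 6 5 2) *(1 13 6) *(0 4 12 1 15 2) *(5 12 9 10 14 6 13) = [9, 15, 4, 3, 6, 0, 12, 7, 8, 5, 14, 11, 1, 13, 10, 2] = (0 9 5)(1 15 2 4 6 12)(10 14)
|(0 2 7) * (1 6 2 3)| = 6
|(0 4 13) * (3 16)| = |(0 4 13)(3 16)| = 6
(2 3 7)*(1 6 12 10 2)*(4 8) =(1 6 12 10 2 3 7)(4 8) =[0, 6, 3, 7, 8, 5, 12, 1, 4, 9, 2, 11, 10]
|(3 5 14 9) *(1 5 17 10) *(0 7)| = 14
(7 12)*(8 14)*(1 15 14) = [0, 15, 2, 3, 4, 5, 6, 12, 1, 9, 10, 11, 7, 13, 8, 14] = (1 15 14 8)(7 12)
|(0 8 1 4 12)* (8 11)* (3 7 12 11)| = |(0 3 7 12)(1 4 11 8)| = 4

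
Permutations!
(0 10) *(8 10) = (0 8 10) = [8, 1, 2, 3, 4, 5, 6, 7, 10, 9, 0]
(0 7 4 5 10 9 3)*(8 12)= (0 7 4 5 10 9 3)(8 12)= [7, 1, 2, 0, 5, 10, 6, 4, 12, 3, 9, 11, 8]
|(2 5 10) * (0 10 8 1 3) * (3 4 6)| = 9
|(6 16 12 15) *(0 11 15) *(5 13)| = |(0 11 15 6 16 12)(5 13)| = 6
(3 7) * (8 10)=(3 7)(8 10)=[0, 1, 2, 7, 4, 5, 6, 3, 10, 9, 8]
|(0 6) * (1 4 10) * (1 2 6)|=6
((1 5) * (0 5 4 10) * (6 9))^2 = (0 1 10 5 4)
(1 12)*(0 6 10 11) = (0 6 10 11)(1 12) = [6, 12, 2, 3, 4, 5, 10, 7, 8, 9, 11, 0, 1]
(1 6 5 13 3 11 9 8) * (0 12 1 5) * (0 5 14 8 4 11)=(0 12 1 6 5 13 3)(4 11 9)(8 14)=[12, 6, 2, 0, 11, 13, 5, 7, 14, 4, 10, 9, 1, 3, 8]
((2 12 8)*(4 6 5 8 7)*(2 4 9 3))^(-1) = (2 3 9 7 12)(4 8 5 6)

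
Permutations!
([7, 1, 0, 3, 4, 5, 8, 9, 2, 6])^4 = (0 8 9)(2 6 7)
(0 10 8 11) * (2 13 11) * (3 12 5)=(0 10 8 2 13 11)(3 12 5)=[10, 1, 13, 12, 4, 3, 6, 7, 2, 9, 8, 0, 5, 11]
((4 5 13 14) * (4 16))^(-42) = (4 14 5 16 13)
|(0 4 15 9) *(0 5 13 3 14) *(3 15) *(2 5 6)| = |(0 4 3 14)(2 5 13 15 9 6)| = 12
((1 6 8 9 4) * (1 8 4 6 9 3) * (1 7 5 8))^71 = (1 4 6 9)(3 8 5 7)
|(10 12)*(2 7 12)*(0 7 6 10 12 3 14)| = 12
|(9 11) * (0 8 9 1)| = 5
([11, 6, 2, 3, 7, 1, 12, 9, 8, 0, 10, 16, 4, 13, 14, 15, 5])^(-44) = [12, 0, 2, 3, 5, 9, 11, 1, 8, 6, 10, 4, 16, 13, 14, 15, 7]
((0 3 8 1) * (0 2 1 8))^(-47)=((8)(0 3)(1 2))^(-47)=(8)(0 3)(1 2)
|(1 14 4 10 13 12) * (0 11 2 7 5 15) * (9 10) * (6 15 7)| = |(0 11 2 6 15)(1 14 4 9 10 13 12)(5 7)| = 70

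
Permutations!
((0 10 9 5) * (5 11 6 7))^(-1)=(0 5 7 6 11 9 10)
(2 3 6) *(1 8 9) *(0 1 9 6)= (9)(0 1 8 6 2 3)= [1, 8, 3, 0, 4, 5, 2, 7, 6, 9]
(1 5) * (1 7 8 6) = (1 5 7 8 6) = [0, 5, 2, 3, 4, 7, 1, 8, 6]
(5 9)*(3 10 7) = (3 10 7)(5 9) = [0, 1, 2, 10, 4, 9, 6, 3, 8, 5, 7]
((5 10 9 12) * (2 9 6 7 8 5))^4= ((2 9 12)(5 10 6 7 8))^4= (2 9 12)(5 8 7 6 10)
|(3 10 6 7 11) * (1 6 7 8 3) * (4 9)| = 14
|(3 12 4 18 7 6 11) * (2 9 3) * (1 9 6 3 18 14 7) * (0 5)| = |(0 5)(1 9 18)(2 6 11)(3 12 4 14 7)| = 30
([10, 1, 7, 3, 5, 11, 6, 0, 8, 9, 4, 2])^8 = (0 10 4 5 11 2 7)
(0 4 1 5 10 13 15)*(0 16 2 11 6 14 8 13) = [4, 5, 11, 3, 1, 10, 14, 7, 13, 9, 0, 6, 12, 15, 8, 16, 2] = (0 4 1 5 10)(2 11 6 14 8 13 15 16)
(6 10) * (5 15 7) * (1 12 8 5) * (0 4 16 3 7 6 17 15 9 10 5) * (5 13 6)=(0 4 16 3 7 1 12 8)(5 9 10 17 15)(6 13)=[4, 12, 2, 7, 16, 9, 13, 1, 0, 10, 17, 11, 8, 6, 14, 5, 3, 15]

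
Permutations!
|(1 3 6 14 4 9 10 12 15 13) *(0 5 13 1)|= 9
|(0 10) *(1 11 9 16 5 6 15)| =|(0 10)(1 11 9 16 5 6 15)| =14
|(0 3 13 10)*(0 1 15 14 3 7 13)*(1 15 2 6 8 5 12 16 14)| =14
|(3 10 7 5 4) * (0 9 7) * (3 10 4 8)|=8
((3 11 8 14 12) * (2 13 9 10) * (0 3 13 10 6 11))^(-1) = ((0 3)(2 10)(6 11 8 14 12 13 9))^(-1) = (0 3)(2 10)(6 9 13 12 14 8 11)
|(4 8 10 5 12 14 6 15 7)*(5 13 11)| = |(4 8 10 13 11 5 12 14 6 15 7)| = 11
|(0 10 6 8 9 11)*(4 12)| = |(0 10 6 8 9 11)(4 12)| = 6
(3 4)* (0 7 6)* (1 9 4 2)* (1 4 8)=(0 7 6)(1 9 8)(2 4 3)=[7, 9, 4, 2, 3, 5, 0, 6, 1, 8]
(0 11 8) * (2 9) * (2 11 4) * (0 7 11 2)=[4, 1, 9, 3, 0, 5, 6, 11, 7, 2, 10, 8]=(0 4)(2 9)(7 11 8)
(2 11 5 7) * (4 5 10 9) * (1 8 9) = (1 8 9 4 5 7 2 11 10) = [0, 8, 11, 3, 5, 7, 6, 2, 9, 4, 1, 10]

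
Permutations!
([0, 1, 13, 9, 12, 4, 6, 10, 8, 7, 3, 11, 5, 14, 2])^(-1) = [0, 1, 14, 10, 5, 12, 6, 9, 8, 3, 7, 11, 4, 2, 13]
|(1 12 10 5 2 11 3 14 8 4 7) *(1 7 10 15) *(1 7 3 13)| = 13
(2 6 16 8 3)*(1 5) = (1 5)(2 6 16 8 3) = [0, 5, 6, 2, 4, 1, 16, 7, 3, 9, 10, 11, 12, 13, 14, 15, 8]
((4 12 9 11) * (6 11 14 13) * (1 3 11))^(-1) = (1 6 13 14 9 12 4 11 3)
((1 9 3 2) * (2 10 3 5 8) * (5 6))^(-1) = ((1 9 6 5 8 2)(3 10))^(-1) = (1 2 8 5 6 9)(3 10)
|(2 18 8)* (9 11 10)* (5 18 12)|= |(2 12 5 18 8)(9 11 10)|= 15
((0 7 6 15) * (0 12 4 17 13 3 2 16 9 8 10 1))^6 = (0 17 8 15 2)(1 4 9 6 3)(7 13 10 12 16)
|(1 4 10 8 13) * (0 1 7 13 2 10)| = 6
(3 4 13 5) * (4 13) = (3 13 5) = [0, 1, 2, 13, 4, 3, 6, 7, 8, 9, 10, 11, 12, 5]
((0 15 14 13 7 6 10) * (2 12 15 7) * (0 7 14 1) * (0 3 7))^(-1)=(0 10 6 7 3 1 15 12 2 13 14)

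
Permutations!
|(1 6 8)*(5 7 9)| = 3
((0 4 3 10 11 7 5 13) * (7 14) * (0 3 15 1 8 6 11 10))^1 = (0 4 15 1 8 6 11 14 7 5 13 3)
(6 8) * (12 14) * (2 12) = [0, 1, 12, 3, 4, 5, 8, 7, 6, 9, 10, 11, 14, 13, 2] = (2 12 14)(6 8)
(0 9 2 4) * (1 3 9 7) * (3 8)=[7, 8, 4, 9, 0, 5, 6, 1, 3, 2]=(0 7 1 8 3 9 2 4)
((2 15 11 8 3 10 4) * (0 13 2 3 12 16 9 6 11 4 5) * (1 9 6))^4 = (0 4)(2 10)(3 13)(5 15)(6 16 12 8 11) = ((0 13 2 15 4 3 10 5)(1 9)(6 11 8 12 16))^4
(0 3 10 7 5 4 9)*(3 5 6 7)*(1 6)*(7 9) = (0 5 4 7 1 6 9)(3 10) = [5, 6, 2, 10, 7, 4, 9, 1, 8, 0, 3]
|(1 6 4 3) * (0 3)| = |(0 3 1 6 4)| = 5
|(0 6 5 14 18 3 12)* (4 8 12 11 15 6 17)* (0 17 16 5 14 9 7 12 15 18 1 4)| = |(0 16 5 9 7 12 17)(1 4 8 15 6 14)(3 11 18)| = 42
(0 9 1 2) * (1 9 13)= (0 13 1 2)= [13, 2, 0, 3, 4, 5, 6, 7, 8, 9, 10, 11, 12, 1]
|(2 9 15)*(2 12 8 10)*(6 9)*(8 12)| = |(2 6 9 15 8 10)| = 6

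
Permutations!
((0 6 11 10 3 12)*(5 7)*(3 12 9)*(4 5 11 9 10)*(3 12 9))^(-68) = (0 9 3)(6 12 10)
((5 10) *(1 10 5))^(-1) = (1 10)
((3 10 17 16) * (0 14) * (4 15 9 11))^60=(17)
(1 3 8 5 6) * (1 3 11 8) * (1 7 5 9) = [0, 11, 2, 7, 4, 6, 3, 5, 9, 1, 10, 8] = (1 11 8 9)(3 7 5 6)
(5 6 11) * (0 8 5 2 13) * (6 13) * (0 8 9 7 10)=(0 9 7 10)(2 6 11)(5 13 8)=[9, 1, 6, 3, 4, 13, 11, 10, 5, 7, 0, 2, 12, 8]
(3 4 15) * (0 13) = [13, 1, 2, 4, 15, 5, 6, 7, 8, 9, 10, 11, 12, 0, 14, 3] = (0 13)(3 4 15)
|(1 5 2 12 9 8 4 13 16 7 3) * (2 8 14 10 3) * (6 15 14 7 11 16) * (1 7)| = 14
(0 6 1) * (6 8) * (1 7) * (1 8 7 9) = (0 7 8 6 9 1) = [7, 0, 2, 3, 4, 5, 9, 8, 6, 1]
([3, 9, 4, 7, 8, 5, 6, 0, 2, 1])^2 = (9)(0 7 3)(2 8 4)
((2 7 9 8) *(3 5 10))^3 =((2 7 9 8)(3 5 10))^3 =(10)(2 8 9 7)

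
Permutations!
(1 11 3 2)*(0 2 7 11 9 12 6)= (0 2 1 9 12 6)(3 7 11)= [2, 9, 1, 7, 4, 5, 0, 11, 8, 12, 10, 3, 6]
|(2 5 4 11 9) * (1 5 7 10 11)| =|(1 5 4)(2 7 10 11 9)| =15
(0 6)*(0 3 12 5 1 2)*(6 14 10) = (0 14 10 6 3 12 5 1 2) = [14, 2, 0, 12, 4, 1, 3, 7, 8, 9, 6, 11, 5, 13, 10]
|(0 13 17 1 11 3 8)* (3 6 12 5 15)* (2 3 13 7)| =40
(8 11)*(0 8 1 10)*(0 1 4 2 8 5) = (0 5)(1 10)(2 8 11 4) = [5, 10, 8, 3, 2, 0, 6, 7, 11, 9, 1, 4]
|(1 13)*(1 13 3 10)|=3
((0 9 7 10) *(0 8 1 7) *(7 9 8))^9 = ((0 8 1 9)(7 10))^9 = (0 8 1 9)(7 10)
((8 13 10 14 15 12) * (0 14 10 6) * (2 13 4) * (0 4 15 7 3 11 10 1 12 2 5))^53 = (0 8 14 15 7 2 3 13 11 6 10 4 1 5 12)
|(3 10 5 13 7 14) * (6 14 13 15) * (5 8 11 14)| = |(3 10 8 11 14)(5 15 6)(7 13)| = 30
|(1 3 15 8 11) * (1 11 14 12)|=6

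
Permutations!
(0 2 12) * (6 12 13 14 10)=(0 2 13 14 10 6 12)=[2, 1, 13, 3, 4, 5, 12, 7, 8, 9, 6, 11, 0, 14, 10]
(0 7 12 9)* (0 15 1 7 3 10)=[3, 7, 2, 10, 4, 5, 6, 12, 8, 15, 0, 11, 9, 13, 14, 1]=(0 3 10)(1 7 12 9 15)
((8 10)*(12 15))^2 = (15)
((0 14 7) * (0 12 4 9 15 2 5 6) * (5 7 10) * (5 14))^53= ((0 5 6)(2 7 12 4 9 15)(10 14))^53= (0 6 5)(2 15 9 4 12 7)(10 14)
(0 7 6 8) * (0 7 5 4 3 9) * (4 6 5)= (0 4 3 9)(5 6 8 7)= [4, 1, 2, 9, 3, 6, 8, 5, 7, 0]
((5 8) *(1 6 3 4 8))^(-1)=((1 6 3 4 8 5))^(-1)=(1 5 8 4 3 6)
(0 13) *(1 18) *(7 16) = (0 13)(1 18)(7 16) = [13, 18, 2, 3, 4, 5, 6, 16, 8, 9, 10, 11, 12, 0, 14, 15, 7, 17, 1]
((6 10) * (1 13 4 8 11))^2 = ((1 13 4 8 11)(6 10))^2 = (1 4 11 13 8)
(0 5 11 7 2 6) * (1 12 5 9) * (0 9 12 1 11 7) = (0 12 5 7 2 6 9 11) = [12, 1, 6, 3, 4, 7, 9, 2, 8, 11, 10, 0, 5]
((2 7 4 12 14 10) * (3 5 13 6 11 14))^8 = (2 11 5 4 10 6 3 7 14 13 12)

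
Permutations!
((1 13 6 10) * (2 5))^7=(1 10 6 13)(2 5)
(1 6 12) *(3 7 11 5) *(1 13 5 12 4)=[0, 6, 2, 7, 1, 3, 4, 11, 8, 9, 10, 12, 13, 5]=(1 6 4)(3 7 11 12 13 5)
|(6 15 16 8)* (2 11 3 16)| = |(2 11 3 16 8 6 15)| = 7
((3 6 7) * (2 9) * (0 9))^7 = ((0 9 2)(3 6 7))^7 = (0 9 2)(3 6 7)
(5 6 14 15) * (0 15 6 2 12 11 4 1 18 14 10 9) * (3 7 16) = (0 15 5 2 12 11 4 1 18 14 6 10 9)(3 7 16) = [15, 18, 12, 7, 1, 2, 10, 16, 8, 0, 9, 4, 11, 13, 6, 5, 3, 17, 14]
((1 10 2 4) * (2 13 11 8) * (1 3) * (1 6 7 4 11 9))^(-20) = (13)(2 11 8)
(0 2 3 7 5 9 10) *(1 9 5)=(0 2 3 7 1 9 10)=[2, 9, 3, 7, 4, 5, 6, 1, 8, 10, 0]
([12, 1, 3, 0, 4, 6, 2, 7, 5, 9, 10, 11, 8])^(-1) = [3, 1, 6, 2, 4, 8, 5, 7, 12, 9, 10, 11, 0]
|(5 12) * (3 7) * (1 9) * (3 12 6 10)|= 6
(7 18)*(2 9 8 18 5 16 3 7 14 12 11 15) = (2 9 8 18 14 12 11 15)(3 7 5 16) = [0, 1, 9, 7, 4, 16, 6, 5, 18, 8, 10, 15, 11, 13, 12, 2, 3, 17, 14]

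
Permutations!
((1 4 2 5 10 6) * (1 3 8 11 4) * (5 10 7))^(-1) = ((2 10 6 3 8 11 4)(5 7))^(-1) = (2 4 11 8 3 6 10)(5 7)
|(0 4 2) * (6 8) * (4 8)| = 5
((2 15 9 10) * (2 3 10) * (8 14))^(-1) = (2 9 15)(3 10)(8 14)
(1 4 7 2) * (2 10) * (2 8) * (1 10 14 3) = [0, 4, 10, 1, 7, 5, 6, 14, 2, 9, 8, 11, 12, 13, 3] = (1 4 7 14 3)(2 10 8)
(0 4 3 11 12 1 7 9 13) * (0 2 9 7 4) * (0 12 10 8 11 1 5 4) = (0 12 5 4 3 1)(2 9 13)(8 11 10) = [12, 0, 9, 1, 3, 4, 6, 7, 11, 13, 8, 10, 5, 2]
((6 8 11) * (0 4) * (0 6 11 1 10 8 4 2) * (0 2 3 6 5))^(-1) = (11)(0 5 4 6 3)(1 8 10)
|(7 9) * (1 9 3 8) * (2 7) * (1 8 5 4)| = 7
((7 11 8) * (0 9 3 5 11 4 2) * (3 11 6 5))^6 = ((0 9 11 8 7 4 2)(5 6))^6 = (0 2 4 7 8 11 9)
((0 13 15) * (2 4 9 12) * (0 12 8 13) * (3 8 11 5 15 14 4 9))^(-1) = ((2 9 11 5 15 12)(3 8 13 14 4))^(-1) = (2 12 15 5 11 9)(3 4 14 13 8)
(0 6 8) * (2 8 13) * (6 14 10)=(0 14 10 6 13 2 8)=[14, 1, 8, 3, 4, 5, 13, 7, 0, 9, 6, 11, 12, 2, 10]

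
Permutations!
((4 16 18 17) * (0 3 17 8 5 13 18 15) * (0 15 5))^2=((0 3 17 4 16 5 13 18 8))^2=(0 17 16 13 8 3 4 5 18)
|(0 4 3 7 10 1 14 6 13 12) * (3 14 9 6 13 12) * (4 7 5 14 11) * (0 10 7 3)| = |(0 3 5 14 13)(1 9 6 12 10)(4 11)| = 10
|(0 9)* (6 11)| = 2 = |(0 9)(6 11)|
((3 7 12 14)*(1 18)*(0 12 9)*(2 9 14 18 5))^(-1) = (0 9 2 5 1 18 12)(3 14 7)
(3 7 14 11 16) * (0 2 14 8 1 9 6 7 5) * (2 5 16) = (0 5)(1 9 6 7 8)(2 14 11)(3 16) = [5, 9, 14, 16, 4, 0, 7, 8, 1, 6, 10, 2, 12, 13, 11, 15, 3]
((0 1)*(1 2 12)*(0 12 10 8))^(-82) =(12)(0 10)(2 8)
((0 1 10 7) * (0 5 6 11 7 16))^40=(16)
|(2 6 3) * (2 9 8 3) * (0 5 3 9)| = |(0 5 3)(2 6)(8 9)| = 6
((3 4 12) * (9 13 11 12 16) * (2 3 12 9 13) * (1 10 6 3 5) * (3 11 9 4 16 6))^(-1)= (1 5 2 9 13 16 3 10)(4 11 6)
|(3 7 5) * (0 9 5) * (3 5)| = 4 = |(0 9 3 7)|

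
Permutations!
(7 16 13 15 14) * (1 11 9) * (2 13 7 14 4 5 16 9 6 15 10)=(1 11 6 15 4 5 16 7 9)(2 13 10)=[0, 11, 13, 3, 5, 16, 15, 9, 8, 1, 2, 6, 12, 10, 14, 4, 7]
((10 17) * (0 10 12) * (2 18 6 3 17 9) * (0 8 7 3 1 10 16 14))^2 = (0 14 16)(1 9 18)(2 6 10)(3 12 7 17 8)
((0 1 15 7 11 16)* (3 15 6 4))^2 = (0 6 3 7 16 1 4 15 11)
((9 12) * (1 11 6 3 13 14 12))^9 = ((1 11 6 3 13 14 12 9))^9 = (1 11 6 3 13 14 12 9)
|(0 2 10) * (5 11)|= 6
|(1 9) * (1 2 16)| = |(1 9 2 16)| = 4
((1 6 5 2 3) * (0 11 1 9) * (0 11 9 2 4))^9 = (0 11 6 4 9 1 5)(2 3)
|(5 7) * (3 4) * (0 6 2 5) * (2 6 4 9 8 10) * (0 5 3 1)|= 30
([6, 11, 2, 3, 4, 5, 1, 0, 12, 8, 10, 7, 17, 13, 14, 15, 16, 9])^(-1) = [7, 6, 2, 3, 4, 5, 0, 11, 9, 17, 10, 1, 8, 13, 14, 15, 16, 12]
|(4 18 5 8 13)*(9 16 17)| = 15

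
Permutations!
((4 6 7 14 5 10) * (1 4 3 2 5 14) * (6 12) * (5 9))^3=(14)(1 6 4 7 12)(2 10 9 3 5)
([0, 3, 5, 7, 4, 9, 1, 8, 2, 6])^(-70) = [0, 7, 9, 8, 4, 6, 3, 2, 5, 1]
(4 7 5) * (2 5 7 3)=(7)(2 5 4 3)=[0, 1, 5, 2, 3, 4, 6, 7]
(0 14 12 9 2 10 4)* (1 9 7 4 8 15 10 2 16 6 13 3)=(0 14 12 7 4)(1 9 16 6 13 3)(8 15 10)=[14, 9, 2, 1, 0, 5, 13, 4, 15, 16, 8, 11, 7, 3, 12, 10, 6]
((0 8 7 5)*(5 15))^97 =(0 7 5 8 15)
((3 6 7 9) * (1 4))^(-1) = (1 4)(3 9 7 6)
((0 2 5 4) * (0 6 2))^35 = (2 6 4 5)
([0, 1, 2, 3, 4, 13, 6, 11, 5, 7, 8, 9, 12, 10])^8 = (13)(7 9 11)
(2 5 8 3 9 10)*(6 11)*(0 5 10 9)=[5, 1, 10, 0, 4, 8, 11, 7, 3, 9, 2, 6]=(0 5 8 3)(2 10)(6 11)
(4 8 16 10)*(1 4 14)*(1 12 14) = (1 4 8 16 10)(12 14) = [0, 4, 2, 3, 8, 5, 6, 7, 16, 9, 1, 11, 14, 13, 12, 15, 10]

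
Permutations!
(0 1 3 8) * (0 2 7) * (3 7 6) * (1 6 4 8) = (0 6 3 1 7)(2 4 8) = [6, 7, 4, 1, 8, 5, 3, 0, 2]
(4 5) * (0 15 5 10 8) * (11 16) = (0 15 5 4 10 8)(11 16) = [15, 1, 2, 3, 10, 4, 6, 7, 0, 9, 8, 16, 12, 13, 14, 5, 11]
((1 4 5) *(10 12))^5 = ((1 4 5)(10 12))^5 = (1 5 4)(10 12)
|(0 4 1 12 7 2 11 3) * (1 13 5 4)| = 21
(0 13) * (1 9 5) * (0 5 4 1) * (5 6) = [13, 9, 2, 3, 1, 0, 5, 7, 8, 4, 10, 11, 12, 6] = (0 13 6 5)(1 9 4)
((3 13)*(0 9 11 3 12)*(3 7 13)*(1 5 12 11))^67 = ((0 9 1 5 12)(7 13 11))^67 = (0 1 12 9 5)(7 13 11)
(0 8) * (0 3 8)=(3 8)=[0, 1, 2, 8, 4, 5, 6, 7, 3]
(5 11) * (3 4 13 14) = (3 4 13 14)(5 11) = [0, 1, 2, 4, 13, 11, 6, 7, 8, 9, 10, 5, 12, 14, 3]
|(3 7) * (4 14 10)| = 6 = |(3 7)(4 14 10)|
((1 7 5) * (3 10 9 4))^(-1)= (1 5 7)(3 4 9 10)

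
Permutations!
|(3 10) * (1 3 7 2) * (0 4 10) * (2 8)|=|(0 4 10 7 8 2 1 3)|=8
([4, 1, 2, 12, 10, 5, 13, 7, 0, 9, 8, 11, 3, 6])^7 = [8, 1, 2, 12, 0, 5, 13, 7, 10, 9, 4, 11, 3, 6]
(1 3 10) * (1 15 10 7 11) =(1 3 7 11)(10 15) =[0, 3, 2, 7, 4, 5, 6, 11, 8, 9, 15, 1, 12, 13, 14, 10]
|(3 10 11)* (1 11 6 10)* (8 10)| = |(1 11 3)(6 8 10)| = 3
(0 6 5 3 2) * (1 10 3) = [6, 10, 0, 2, 4, 1, 5, 7, 8, 9, 3] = (0 6 5 1 10 3 2)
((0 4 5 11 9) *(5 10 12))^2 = (0 10 5 9 4 12 11)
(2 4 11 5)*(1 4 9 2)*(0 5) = [5, 4, 9, 3, 11, 1, 6, 7, 8, 2, 10, 0] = (0 5 1 4 11)(2 9)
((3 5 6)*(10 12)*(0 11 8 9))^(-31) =(0 11 8 9)(3 6 5)(10 12)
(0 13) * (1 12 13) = (0 1 12 13) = [1, 12, 2, 3, 4, 5, 6, 7, 8, 9, 10, 11, 13, 0]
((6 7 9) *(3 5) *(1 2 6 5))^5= (1 5 7 2 3 9 6)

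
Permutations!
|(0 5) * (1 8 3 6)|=|(0 5)(1 8 3 6)|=4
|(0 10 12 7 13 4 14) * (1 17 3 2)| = |(0 10 12 7 13 4 14)(1 17 3 2)| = 28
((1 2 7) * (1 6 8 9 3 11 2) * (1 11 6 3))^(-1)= (1 9 8 6 3 7 2 11)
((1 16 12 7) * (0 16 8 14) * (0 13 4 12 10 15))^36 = (16)(1 8 14 13 4 12 7)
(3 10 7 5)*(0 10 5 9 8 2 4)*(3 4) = [10, 1, 3, 5, 0, 4, 6, 9, 2, 8, 7] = (0 10 7 9 8 2 3 5 4)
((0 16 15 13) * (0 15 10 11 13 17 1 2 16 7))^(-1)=(0 7)(1 17 15 13 11 10 16 2)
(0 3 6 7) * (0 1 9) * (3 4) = [4, 9, 2, 6, 3, 5, 7, 1, 8, 0] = (0 4 3 6 7 1 9)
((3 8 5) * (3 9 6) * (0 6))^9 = (0 8)(3 9)(5 6) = ((0 6 3 8 5 9))^9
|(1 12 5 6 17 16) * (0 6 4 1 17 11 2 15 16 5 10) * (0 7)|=|(0 6 11 2 15 16 17 5 4 1 12 10 7)|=13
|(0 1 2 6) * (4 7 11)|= |(0 1 2 6)(4 7 11)|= 12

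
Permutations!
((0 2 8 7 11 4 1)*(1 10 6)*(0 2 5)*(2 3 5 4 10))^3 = (0 8 10 3 4 7 6 5 2 11 1)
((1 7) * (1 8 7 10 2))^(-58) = (1 2 10)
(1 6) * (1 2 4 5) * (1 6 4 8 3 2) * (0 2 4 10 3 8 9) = (0 2 9)(1 10 3 4 5 6) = [2, 10, 9, 4, 5, 6, 1, 7, 8, 0, 3]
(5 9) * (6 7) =(5 9)(6 7) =[0, 1, 2, 3, 4, 9, 7, 6, 8, 5]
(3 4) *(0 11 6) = (0 11 6)(3 4) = [11, 1, 2, 4, 3, 5, 0, 7, 8, 9, 10, 6]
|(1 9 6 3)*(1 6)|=2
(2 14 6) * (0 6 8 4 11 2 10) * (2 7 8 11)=(0 6 10)(2 14 11 7 8 4)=[6, 1, 14, 3, 2, 5, 10, 8, 4, 9, 0, 7, 12, 13, 11]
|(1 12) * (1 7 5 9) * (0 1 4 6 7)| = |(0 1 12)(4 6 7 5 9)| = 15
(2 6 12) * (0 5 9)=(0 5 9)(2 6 12)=[5, 1, 6, 3, 4, 9, 12, 7, 8, 0, 10, 11, 2]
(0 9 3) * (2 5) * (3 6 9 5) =(0 5 2 3)(6 9) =[5, 1, 3, 0, 4, 2, 9, 7, 8, 6]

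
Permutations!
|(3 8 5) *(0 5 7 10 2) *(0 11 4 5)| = |(2 11 4 5 3 8 7 10)| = 8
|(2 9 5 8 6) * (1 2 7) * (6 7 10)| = 6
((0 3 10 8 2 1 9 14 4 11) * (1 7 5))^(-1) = (0 11 4 14 9 1 5 7 2 8 10 3)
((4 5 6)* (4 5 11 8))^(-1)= ((4 11 8)(5 6))^(-1)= (4 8 11)(5 6)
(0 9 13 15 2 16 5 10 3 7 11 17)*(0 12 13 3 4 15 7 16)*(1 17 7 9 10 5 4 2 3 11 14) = (0 10 2)(1 17 12 13 9 11 7 14)(3 16 4 15) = [10, 17, 0, 16, 15, 5, 6, 14, 8, 11, 2, 7, 13, 9, 1, 3, 4, 12]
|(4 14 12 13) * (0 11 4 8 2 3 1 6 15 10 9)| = 14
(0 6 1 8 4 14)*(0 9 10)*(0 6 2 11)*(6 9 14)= (14)(0 2 11)(1 8 4 6)(9 10)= [2, 8, 11, 3, 6, 5, 1, 7, 4, 10, 9, 0, 12, 13, 14]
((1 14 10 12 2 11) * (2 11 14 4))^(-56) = (14)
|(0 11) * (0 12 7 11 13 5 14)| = 12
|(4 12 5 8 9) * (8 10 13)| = 7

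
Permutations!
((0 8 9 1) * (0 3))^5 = ((0 8 9 1 3))^5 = (9)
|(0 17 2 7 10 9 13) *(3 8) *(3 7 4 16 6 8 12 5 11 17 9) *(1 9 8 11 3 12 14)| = |(0 8 7 10 12 5 3 14 1 9 13)(2 4 16 6 11 17)| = 66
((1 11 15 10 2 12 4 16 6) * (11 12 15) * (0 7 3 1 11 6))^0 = ((0 7 3 1 12 4 16)(2 15 10)(6 11))^0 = (16)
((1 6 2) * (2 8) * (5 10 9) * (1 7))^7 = ((1 6 8 2 7)(5 10 9))^7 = (1 8 7 6 2)(5 10 9)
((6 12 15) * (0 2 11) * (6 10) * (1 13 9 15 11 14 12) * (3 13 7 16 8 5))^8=(0 12 2 11 14)(1 15 3 16 6 9 5 7 10 13 8)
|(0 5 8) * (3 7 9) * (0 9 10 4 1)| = 9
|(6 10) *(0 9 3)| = 6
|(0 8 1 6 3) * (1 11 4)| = 7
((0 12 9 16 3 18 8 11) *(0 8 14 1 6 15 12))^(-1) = ((1 6 15 12 9 16 3 18 14)(8 11))^(-1) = (1 14 18 3 16 9 12 15 6)(8 11)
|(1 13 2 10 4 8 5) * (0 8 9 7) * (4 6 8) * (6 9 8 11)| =|(0 4 8 5 1 13 2 10 9 7)(6 11)| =10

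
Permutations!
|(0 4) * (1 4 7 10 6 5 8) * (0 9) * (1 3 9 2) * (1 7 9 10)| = 20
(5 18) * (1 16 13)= (1 16 13)(5 18)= [0, 16, 2, 3, 4, 18, 6, 7, 8, 9, 10, 11, 12, 1, 14, 15, 13, 17, 5]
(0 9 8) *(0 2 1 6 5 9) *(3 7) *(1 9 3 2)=(1 6 5 3 7 2 9 8)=[0, 6, 9, 7, 4, 3, 5, 2, 1, 8]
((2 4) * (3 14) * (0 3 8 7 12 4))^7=(0 2 4 12 7 8 14 3)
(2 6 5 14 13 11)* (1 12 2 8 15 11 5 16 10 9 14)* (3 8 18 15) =(1 12 2 6 16 10 9 14 13 5)(3 8)(11 18 15) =[0, 12, 6, 8, 4, 1, 16, 7, 3, 14, 9, 18, 2, 5, 13, 11, 10, 17, 15]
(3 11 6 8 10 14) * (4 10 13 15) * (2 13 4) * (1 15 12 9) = (1 15 2 13 12 9)(3 11 6 8 4 10 14) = [0, 15, 13, 11, 10, 5, 8, 7, 4, 1, 14, 6, 9, 12, 3, 2]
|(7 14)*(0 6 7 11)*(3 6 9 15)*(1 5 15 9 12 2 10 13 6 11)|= |(0 12 2 10 13 6 7 14 1 5 15 3 11)|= 13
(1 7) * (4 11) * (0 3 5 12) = [3, 7, 2, 5, 11, 12, 6, 1, 8, 9, 10, 4, 0] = (0 3 5 12)(1 7)(4 11)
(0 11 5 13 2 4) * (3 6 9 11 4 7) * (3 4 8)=(0 8 3 6 9 11 5 13 2 7 4)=[8, 1, 7, 6, 0, 13, 9, 4, 3, 11, 10, 5, 12, 2]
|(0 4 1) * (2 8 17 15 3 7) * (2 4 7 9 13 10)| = |(0 7 4 1)(2 8 17 15 3 9 13 10)| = 8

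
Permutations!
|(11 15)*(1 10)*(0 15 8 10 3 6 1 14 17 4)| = |(0 15 11 8 10 14 17 4)(1 3 6)| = 24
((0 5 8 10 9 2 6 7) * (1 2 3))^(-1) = (0 7 6 2 1 3 9 10 8 5)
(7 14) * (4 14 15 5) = (4 14 7 15 5) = [0, 1, 2, 3, 14, 4, 6, 15, 8, 9, 10, 11, 12, 13, 7, 5]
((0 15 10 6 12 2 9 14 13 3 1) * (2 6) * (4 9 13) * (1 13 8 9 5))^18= ((0 15 10 2 8 9 14 4 5 1)(3 13)(6 12))^18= (0 5 14 8 10)(1 4 9 2 15)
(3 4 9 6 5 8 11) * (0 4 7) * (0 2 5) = [4, 1, 5, 7, 9, 8, 0, 2, 11, 6, 10, 3] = (0 4 9 6)(2 5 8 11 3 7)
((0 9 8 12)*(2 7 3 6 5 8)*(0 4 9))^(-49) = ((2 7 3 6 5 8 12 4 9))^(-49) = (2 8 7 12 3 4 6 9 5)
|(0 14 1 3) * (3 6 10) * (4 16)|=6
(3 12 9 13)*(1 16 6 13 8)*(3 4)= [0, 16, 2, 12, 3, 5, 13, 7, 1, 8, 10, 11, 9, 4, 14, 15, 6]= (1 16 6 13 4 3 12 9 8)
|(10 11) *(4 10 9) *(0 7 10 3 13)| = |(0 7 10 11 9 4 3 13)| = 8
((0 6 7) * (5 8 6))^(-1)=((0 5 8 6 7))^(-1)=(0 7 6 8 5)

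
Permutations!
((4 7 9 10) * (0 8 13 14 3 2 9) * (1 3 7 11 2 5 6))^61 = ((0 8 13 14 7)(1 3 5 6)(2 9 10 4 11))^61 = (0 8 13 14 7)(1 3 5 6)(2 9 10 4 11)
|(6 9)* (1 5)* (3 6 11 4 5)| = |(1 3 6 9 11 4 5)| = 7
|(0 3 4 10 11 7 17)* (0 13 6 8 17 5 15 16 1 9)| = 44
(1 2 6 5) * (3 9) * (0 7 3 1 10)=(0 7 3 9 1 2 6 5 10)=[7, 2, 6, 9, 4, 10, 5, 3, 8, 1, 0]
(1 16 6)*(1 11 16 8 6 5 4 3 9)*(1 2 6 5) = (1 8 5 4 3 9 2 6 11 16) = [0, 8, 6, 9, 3, 4, 11, 7, 5, 2, 10, 16, 12, 13, 14, 15, 1]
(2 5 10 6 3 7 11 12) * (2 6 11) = (2 5 10 11 12 6 3 7) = [0, 1, 5, 7, 4, 10, 3, 2, 8, 9, 11, 12, 6]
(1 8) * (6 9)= (1 8)(6 9)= [0, 8, 2, 3, 4, 5, 9, 7, 1, 6]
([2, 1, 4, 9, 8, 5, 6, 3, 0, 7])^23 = (0 8 4 2)(3 7 9)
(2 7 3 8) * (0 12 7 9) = (0 12 7 3 8 2 9) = [12, 1, 9, 8, 4, 5, 6, 3, 2, 0, 10, 11, 7]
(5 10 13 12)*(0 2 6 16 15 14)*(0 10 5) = (0 2 6 16 15 14 10 13 12) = [2, 1, 6, 3, 4, 5, 16, 7, 8, 9, 13, 11, 0, 12, 10, 14, 15]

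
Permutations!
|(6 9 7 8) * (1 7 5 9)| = 4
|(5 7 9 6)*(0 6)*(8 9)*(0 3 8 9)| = 7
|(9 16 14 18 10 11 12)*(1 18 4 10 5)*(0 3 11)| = 9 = |(0 3 11 12 9 16 14 4 10)(1 18 5)|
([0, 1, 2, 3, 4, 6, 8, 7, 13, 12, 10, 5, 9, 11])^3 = (5 13 6 11 8)(9 12)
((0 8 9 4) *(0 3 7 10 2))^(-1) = (0 2 10 7 3 4 9 8)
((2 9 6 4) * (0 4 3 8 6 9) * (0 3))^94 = (9)(0 8 2)(3 4 6)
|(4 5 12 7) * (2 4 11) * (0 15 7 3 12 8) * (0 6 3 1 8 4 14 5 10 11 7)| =|(0 15)(1 8 6 3 12)(2 14 5 4 10 11)| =30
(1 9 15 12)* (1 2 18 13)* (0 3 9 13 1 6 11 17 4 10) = (0 3 9 15 12 2 18 1 13 6 11 17 4 10) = [3, 13, 18, 9, 10, 5, 11, 7, 8, 15, 0, 17, 2, 6, 14, 12, 16, 4, 1]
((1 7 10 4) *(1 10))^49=(1 7)(4 10)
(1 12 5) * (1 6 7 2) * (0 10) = [10, 12, 1, 3, 4, 6, 7, 2, 8, 9, 0, 11, 5] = (0 10)(1 12 5 6 7 2)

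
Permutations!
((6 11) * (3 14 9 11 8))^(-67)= (3 8 6 11 9 14)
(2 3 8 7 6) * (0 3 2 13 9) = (0 3 8 7 6 13 9) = [3, 1, 2, 8, 4, 5, 13, 6, 7, 0, 10, 11, 12, 9]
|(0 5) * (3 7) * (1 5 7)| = 5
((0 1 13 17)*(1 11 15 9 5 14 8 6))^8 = ((0 11 15 9 5 14 8 6 1 13 17))^8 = (0 1 14 15 17 6 5 11 13 8 9)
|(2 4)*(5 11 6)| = 6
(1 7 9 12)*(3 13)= (1 7 9 12)(3 13)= [0, 7, 2, 13, 4, 5, 6, 9, 8, 12, 10, 11, 1, 3]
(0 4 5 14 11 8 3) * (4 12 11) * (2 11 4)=[12, 1, 11, 0, 5, 14, 6, 7, 3, 9, 10, 8, 4, 13, 2]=(0 12 4 5 14 2 11 8 3)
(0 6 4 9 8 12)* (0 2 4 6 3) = (0 3)(2 4 9 8 12) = [3, 1, 4, 0, 9, 5, 6, 7, 12, 8, 10, 11, 2]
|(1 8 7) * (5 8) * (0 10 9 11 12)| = |(0 10 9 11 12)(1 5 8 7)| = 20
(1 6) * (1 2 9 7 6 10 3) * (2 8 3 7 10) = (1 2 9 10 7 6 8 3) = [0, 2, 9, 1, 4, 5, 8, 6, 3, 10, 7]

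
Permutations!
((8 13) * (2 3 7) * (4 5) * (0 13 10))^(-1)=((0 13 8 10)(2 3 7)(4 5))^(-1)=(0 10 8 13)(2 7 3)(4 5)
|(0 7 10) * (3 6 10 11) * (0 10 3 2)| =4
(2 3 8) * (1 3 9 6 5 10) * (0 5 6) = (0 5 10 1 3 8 2 9) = [5, 3, 9, 8, 4, 10, 6, 7, 2, 0, 1]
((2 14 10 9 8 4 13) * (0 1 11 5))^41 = (0 1 11 5)(2 13 4 8 9 10 14)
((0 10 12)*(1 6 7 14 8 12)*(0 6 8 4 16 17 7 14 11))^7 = ((0 10 1 8 12 6 14 4 16 17 7 11))^7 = (0 4 1 17 12 11 14 10 16 8 7 6)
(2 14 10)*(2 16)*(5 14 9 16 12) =(2 9 16)(5 14 10 12) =[0, 1, 9, 3, 4, 14, 6, 7, 8, 16, 12, 11, 5, 13, 10, 15, 2]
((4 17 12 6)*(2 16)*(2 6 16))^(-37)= (4 16 17 6 12)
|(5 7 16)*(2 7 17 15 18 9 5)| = 15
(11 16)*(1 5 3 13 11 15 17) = (1 5 3 13 11 16 15 17) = [0, 5, 2, 13, 4, 3, 6, 7, 8, 9, 10, 16, 12, 11, 14, 17, 15, 1]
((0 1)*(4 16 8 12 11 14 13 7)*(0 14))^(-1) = (0 11 12 8 16 4 7 13 14 1)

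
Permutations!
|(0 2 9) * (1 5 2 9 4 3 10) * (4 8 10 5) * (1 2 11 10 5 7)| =|(0 9)(1 4 3 7)(2 8 5 11 10)| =20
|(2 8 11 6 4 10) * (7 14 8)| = 8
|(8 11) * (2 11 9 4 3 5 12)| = 8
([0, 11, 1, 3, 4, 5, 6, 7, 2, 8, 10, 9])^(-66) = (1 2 8 9 11)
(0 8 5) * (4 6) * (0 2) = [8, 1, 0, 3, 6, 2, 4, 7, 5] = (0 8 5 2)(4 6)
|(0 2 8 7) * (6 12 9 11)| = 4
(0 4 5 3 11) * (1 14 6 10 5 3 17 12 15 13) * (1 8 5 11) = [4, 14, 2, 1, 3, 17, 10, 7, 5, 9, 11, 0, 15, 8, 6, 13, 16, 12] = (0 4 3 1 14 6 10 11)(5 17 12 15 13 8)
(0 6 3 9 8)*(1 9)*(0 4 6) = (1 9 8 4 6 3) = [0, 9, 2, 1, 6, 5, 3, 7, 4, 8]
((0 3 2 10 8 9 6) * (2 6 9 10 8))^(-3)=((0 3 6)(2 8 10))^(-3)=(10)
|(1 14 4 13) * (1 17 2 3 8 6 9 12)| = |(1 14 4 13 17 2 3 8 6 9 12)| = 11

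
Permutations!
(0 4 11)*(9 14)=(0 4 11)(9 14)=[4, 1, 2, 3, 11, 5, 6, 7, 8, 14, 10, 0, 12, 13, 9]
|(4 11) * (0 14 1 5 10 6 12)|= 14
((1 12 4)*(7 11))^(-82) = ((1 12 4)(7 11))^(-82) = (1 4 12)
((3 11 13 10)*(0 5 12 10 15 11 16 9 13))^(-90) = (16) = ((0 5 12 10 3 16 9 13 15 11))^(-90)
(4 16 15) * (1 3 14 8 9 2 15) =(1 3 14 8 9 2 15 4 16) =[0, 3, 15, 14, 16, 5, 6, 7, 9, 2, 10, 11, 12, 13, 8, 4, 1]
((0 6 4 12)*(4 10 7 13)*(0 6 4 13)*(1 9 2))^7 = ((13)(0 4 12 6 10 7)(1 9 2))^7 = (13)(0 4 12 6 10 7)(1 9 2)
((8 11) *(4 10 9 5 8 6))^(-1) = ((4 10 9 5 8 11 6))^(-1) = (4 6 11 8 5 9 10)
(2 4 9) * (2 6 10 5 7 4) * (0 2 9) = (0 2 9 6 10 5 7 4) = [2, 1, 9, 3, 0, 7, 10, 4, 8, 6, 5]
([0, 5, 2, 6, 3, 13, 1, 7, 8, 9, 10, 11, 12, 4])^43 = (1 5 13 4 3 6)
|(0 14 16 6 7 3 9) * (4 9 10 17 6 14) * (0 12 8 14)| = 35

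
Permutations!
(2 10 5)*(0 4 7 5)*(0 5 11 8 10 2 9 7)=[4, 1, 2, 3, 0, 9, 6, 11, 10, 7, 5, 8]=(0 4)(5 9 7 11 8 10)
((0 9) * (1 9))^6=(9)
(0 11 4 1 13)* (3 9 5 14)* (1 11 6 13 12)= (0 6 13)(1 12)(3 9 5 14)(4 11)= [6, 12, 2, 9, 11, 14, 13, 7, 8, 5, 10, 4, 1, 0, 3]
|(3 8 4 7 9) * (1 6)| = |(1 6)(3 8 4 7 9)| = 10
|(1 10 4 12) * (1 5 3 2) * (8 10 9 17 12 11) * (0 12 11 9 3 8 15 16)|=33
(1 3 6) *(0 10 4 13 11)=(0 10 4 13 11)(1 3 6)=[10, 3, 2, 6, 13, 5, 1, 7, 8, 9, 4, 0, 12, 11]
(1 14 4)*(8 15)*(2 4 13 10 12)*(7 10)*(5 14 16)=(1 16 5 14 13 7 10 12 2 4)(8 15)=[0, 16, 4, 3, 1, 14, 6, 10, 15, 9, 12, 11, 2, 7, 13, 8, 5]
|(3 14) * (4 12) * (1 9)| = |(1 9)(3 14)(4 12)| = 2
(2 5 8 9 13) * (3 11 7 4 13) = (2 5 8 9 3 11 7 4 13) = [0, 1, 5, 11, 13, 8, 6, 4, 9, 3, 10, 7, 12, 2]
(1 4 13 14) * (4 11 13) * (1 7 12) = (1 11 13 14 7 12) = [0, 11, 2, 3, 4, 5, 6, 12, 8, 9, 10, 13, 1, 14, 7]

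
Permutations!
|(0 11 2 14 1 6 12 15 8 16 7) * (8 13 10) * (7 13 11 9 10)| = 7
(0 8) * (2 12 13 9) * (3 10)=(0 8)(2 12 13 9)(3 10)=[8, 1, 12, 10, 4, 5, 6, 7, 0, 2, 3, 11, 13, 9]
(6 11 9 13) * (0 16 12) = [16, 1, 2, 3, 4, 5, 11, 7, 8, 13, 10, 9, 0, 6, 14, 15, 12] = (0 16 12)(6 11 9 13)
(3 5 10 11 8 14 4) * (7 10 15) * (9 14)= (3 5 15 7 10 11 8 9 14 4)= [0, 1, 2, 5, 3, 15, 6, 10, 9, 14, 11, 8, 12, 13, 4, 7]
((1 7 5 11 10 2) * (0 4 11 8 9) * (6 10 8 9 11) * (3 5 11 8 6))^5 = (1 2 10 6 11 7)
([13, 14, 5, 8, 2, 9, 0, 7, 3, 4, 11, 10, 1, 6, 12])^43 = [13, 14, 4, 8, 9, 2, 0, 7, 3, 5, 11, 10, 1, 6, 12]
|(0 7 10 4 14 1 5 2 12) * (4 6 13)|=|(0 7 10 6 13 4 14 1 5 2 12)|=11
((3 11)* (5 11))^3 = ((3 5 11))^3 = (11)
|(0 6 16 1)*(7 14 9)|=|(0 6 16 1)(7 14 9)|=12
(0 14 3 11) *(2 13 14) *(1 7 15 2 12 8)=(0 12 8 1 7 15 2 13 14 3 11)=[12, 7, 13, 11, 4, 5, 6, 15, 1, 9, 10, 0, 8, 14, 3, 2]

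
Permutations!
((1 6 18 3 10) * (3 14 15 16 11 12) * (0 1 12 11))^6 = (0 16 15 14 18 6 1)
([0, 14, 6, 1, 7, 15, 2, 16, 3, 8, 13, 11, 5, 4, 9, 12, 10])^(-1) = (1 3 8 9 14)(2 6)(4 13 10 16 7)(5 12 15)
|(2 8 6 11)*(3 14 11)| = |(2 8 6 3 14 11)| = 6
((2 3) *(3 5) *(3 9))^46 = ((2 5 9 3))^46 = (2 9)(3 5)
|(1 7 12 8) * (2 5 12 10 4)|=|(1 7 10 4 2 5 12 8)|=8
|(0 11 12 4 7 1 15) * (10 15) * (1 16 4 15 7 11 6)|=|(0 6 1 10 7 16 4 11 12 15)|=10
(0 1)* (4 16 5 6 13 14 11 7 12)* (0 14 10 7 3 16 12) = (0 1 14 11 3 16 5 6 13 10 7)(4 12) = [1, 14, 2, 16, 12, 6, 13, 0, 8, 9, 7, 3, 4, 10, 11, 15, 5]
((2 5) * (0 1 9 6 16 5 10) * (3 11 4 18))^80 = ((0 1 9 6 16 5 2 10)(3 11 4 18))^80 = (18)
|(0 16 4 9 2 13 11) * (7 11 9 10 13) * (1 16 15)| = 11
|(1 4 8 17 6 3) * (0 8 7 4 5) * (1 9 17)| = |(0 8 1 5)(3 9 17 6)(4 7)| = 4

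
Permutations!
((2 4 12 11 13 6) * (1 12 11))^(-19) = ((1 12)(2 4 11 13 6))^(-19) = (1 12)(2 4 11 13 6)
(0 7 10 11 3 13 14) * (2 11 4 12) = (0 7 10 4 12 2 11 3 13 14) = [7, 1, 11, 13, 12, 5, 6, 10, 8, 9, 4, 3, 2, 14, 0]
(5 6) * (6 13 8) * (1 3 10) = (1 3 10)(5 13 8 6) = [0, 3, 2, 10, 4, 13, 5, 7, 6, 9, 1, 11, 12, 8]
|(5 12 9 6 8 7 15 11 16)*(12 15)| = 20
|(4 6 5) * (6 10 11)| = 5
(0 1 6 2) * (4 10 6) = (0 1 4 10 6 2) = [1, 4, 0, 3, 10, 5, 2, 7, 8, 9, 6]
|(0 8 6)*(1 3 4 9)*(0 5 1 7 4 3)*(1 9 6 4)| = 8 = |(0 8 4 6 5 9 7 1)|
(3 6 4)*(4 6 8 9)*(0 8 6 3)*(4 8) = (0 4)(3 6)(8 9) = [4, 1, 2, 6, 0, 5, 3, 7, 9, 8]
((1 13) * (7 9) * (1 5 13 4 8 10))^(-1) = (1 10 8 4)(5 13)(7 9)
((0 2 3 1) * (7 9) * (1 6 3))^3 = ((0 2 1)(3 6)(7 9))^3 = (3 6)(7 9)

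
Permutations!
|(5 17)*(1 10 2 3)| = |(1 10 2 3)(5 17)| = 4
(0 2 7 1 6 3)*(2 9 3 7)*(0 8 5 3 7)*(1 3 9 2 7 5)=(0 2 7 3 8 1 6)(5 9)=[2, 6, 7, 8, 4, 9, 0, 3, 1, 5]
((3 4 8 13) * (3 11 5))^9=((3 4 8 13 11 5))^9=(3 13)(4 11)(5 8)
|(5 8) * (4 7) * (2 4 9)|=4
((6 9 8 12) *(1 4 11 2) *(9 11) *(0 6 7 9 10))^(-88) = ((0 6 11 2 1 4 10)(7 9 8 12))^(-88) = (12)(0 2 10 11 4 6 1)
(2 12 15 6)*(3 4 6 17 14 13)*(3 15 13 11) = (2 12 13 15 17 14 11 3 4 6) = [0, 1, 12, 4, 6, 5, 2, 7, 8, 9, 10, 3, 13, 15, 11, 17, 16, 14]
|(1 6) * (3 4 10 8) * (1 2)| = 12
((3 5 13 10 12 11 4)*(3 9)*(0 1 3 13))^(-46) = ((0 1 3 5)(4 9 13 10 12 11))^(-46) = (0 3)(1 5)(4 13 12)(9 10 11)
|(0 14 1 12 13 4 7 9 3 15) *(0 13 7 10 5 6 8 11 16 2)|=17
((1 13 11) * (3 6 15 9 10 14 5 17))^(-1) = ((1 13 11)(3 6 15 9 10 14 5 17))^(-1) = (1 11 13)(3 17 5 14 10 9 15 6)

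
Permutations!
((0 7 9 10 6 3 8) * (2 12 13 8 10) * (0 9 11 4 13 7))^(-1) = (2 9 8 13 4 11 7 12)(3 6 10)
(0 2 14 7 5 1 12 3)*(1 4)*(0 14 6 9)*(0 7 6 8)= (0 2 8)(1 12 3 14 6 9 7 5 4)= [2, 12, 8, 14, 1, 4, 9, 5, 0, 7, 10, 11, 3, 13, 6]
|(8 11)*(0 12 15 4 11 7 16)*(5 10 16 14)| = 11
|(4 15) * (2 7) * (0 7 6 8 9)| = 6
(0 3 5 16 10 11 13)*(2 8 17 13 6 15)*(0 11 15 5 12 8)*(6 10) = [3, 1, 0, 12, 4, 16, 5, 7, 17, 9, 15, 10, 8, 11, 14, 2, 6, 13] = (0 3 12 8 17 13 11 10 15 2)(5 16 6)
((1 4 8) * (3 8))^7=(1 8 3 4)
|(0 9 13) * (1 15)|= 6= |(0 9 13)(1 15)|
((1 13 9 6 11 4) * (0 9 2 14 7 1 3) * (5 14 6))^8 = (0 6 7)(1 9 11)(2 14 3)(4 13 5)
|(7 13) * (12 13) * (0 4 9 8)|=12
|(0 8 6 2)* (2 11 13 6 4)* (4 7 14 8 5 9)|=|(0 5 9 4 2)(6 11 13)(7 14 8)|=15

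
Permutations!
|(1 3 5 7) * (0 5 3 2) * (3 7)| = 6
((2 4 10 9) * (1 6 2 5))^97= (1 5 9 10 4 2 6)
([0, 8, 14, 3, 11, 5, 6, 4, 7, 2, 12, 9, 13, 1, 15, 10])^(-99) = [0, 10, 4, 3, 1, 5, 6, 13, 12, 7, 2, 8, 14, 15, 11, 9]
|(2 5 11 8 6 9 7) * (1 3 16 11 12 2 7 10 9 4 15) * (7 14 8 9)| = 12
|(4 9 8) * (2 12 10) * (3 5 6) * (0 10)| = 12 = |(0 10 2 12)(3 5 6)(4 9 8)|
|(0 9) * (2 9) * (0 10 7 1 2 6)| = |(0 6)(1 2 9 10 7)| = 10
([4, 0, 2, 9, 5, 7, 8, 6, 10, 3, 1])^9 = (0 4 5 7 6 8 10 1)(3 9)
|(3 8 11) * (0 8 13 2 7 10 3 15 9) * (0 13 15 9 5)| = |(0 8 11 9 13 2 7 10 3 15 5)| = 11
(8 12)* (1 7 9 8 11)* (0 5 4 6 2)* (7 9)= [5, 9, 0, 3, 6, 4, 2, 7, 12, 8, 10, 1, 11]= (0 5 4 6 2)(1 9 8 12 11)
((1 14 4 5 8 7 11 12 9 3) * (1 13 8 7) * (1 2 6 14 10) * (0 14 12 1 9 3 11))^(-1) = ((0 14 4 5 7)(1 10 9 11)(2 6 12 3 13 8))^(-1) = (0 7 5 4 14)(1 11 9 10)(2 8 13 3 12 6)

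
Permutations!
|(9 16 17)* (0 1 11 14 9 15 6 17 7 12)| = 24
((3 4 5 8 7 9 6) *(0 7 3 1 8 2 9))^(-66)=(1 9 5 3)(2 4 8 6)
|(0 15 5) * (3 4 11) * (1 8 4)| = |(0 15 5)(1 8 4 11 3)| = 15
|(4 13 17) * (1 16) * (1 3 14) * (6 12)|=12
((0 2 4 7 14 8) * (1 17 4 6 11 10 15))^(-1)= (0 8 14 7 4 17 1 15 10 11 6 2)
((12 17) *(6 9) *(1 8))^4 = (17)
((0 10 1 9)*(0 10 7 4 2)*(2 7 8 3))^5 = (0 8 3 2)(1 10 9)(4 7)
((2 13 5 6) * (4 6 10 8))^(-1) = ((2 13 5 10 8 4 6))^(-1) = (2 6 4 8 10 5 13)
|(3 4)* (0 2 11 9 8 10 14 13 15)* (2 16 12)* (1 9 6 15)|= 42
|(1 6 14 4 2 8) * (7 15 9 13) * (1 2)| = |(1 6 14 4)(2 8)(7 15 9 13)| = 4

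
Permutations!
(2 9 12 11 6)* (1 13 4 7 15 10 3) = (1 13 4 7 15 10 3)(2 9 12 11 6) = [0, 13, 9, 1, 7, 5, 2, 15, 8, 12, 3, 6, 11, 4, 14, 10]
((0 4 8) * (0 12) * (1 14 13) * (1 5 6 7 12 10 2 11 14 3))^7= (0 13 8 6 2 12 14 4 5 10 7 11)(1 3)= ((0 4 8 10 2 11 14 13 5 6 7 12)(1 3))^7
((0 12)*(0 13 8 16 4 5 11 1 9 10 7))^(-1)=(0 7 10 9 1 11 5 4 16 8 13 12)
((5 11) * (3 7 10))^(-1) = (3 10 7)(5 11)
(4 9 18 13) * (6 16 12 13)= (4 9 18 6 16 12 13)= [0, 1, 2, 3, 9, 5, 16, 7, 8, 18, 10, 11, 13, 4, 14, 15, 12, 17, 6]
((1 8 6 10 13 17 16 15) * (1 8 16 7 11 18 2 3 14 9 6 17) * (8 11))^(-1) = ((1 16 15 11 18 2 3 14 9 6 10 13)(7 8 17))^(-1) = (1 13 10 6 9 14 3 2 18 11 15 16)(7 17 8)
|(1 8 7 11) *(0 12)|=|(0 12)(1 8 7 11)|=4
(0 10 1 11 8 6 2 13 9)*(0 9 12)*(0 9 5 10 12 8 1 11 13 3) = (0 12 9 5 10 11 1 13 8 6 2 3) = [12, 13, 3, 0, 4, 10, 2, 7, 6, 5, 11, 1, 9, 8]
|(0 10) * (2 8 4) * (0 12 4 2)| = |(0 10 12 4)(2 8)| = 4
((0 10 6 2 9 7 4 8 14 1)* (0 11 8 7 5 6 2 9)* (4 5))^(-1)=(0 2 10)(1 14 8 11)(4 9 6 5 7)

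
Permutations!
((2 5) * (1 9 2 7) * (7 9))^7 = (1 7)(2 5 9)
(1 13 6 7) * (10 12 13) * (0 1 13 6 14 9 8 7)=[1, 10, 2, 3, 4, 5, 0, 13, 7, 8, 12, 11, 6, 14, 9]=(0 1 10 12 6)(7 13 14 9 8)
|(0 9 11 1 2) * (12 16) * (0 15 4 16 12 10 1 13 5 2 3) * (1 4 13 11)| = |(0 9 1 3)(2 15 13 5)(4 16 10)| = 12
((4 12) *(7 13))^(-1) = (4 12)(7 13)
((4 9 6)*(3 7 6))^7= (3 6 9 7 4)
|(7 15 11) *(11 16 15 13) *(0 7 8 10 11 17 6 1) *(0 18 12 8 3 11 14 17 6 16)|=26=|(0 7 13 6 1 18 12 8 10 14 17 16 15)(3 11)|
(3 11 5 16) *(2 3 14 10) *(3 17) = (2 17 3 11 5 16 14 10) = [0, 1, 17, 11, 4, 16, 6, 7, 8, 9, 2, 5, 12, 13, 10, 15, 14, 3]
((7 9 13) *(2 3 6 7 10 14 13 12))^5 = (2 12 9 7 6 3)(10 13 14)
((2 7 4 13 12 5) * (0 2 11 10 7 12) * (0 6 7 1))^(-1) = ((0 2 12 5 11 10 1)(4 13 6 7))^(-1) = (0 1 10 11 5 12 2)(4 7 6 13)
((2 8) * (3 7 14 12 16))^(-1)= (2 8)(3 16 12 14 7)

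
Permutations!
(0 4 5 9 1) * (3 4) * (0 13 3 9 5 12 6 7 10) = (0 9 1 13 3 4 12 6 7 10) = [9, 13, 2, 4, 12, 5, 7, 10, 8, 1, 0, 11, 6, 3]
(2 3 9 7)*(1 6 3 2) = (1 6 3 9 7) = [0, 6, 2, 9, 4, 5, 3, 1, 8, 7]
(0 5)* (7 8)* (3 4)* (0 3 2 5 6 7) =[6, 1, 5, 4, 2, 3, 7, 8, 0] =(0 6 7 8)(2 5 3 4)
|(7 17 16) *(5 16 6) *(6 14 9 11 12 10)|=|(5 16 7 17 14 9 11 12 10 6)|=10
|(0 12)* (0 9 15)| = |(0 12 9 15)| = 4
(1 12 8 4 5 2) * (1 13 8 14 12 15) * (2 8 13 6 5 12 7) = (1 15)(2 6 5 8 4 12 14 7) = [0, 15, 6, 3, 12, 8, 5, 2, 4, 9, 10, 11, 14, 13, 7, 1]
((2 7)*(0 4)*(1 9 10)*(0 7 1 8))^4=((0 4 7 2 1 9 10 8))^4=(0 1)(2 8)(4 9)(7 10)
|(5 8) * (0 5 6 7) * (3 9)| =10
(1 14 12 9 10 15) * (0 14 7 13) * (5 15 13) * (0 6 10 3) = [14, 7, 2, 0, 4, 15, 10, 5, 8, 3, 13, 11, 9, 6, 12, 1] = (0 14 12 9 3)(1 7 5 15)(6 10 13)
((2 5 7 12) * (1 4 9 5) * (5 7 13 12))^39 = ((1 4 9 7 5 13 12 2))^39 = (1 2 12 13 5 7 9 4)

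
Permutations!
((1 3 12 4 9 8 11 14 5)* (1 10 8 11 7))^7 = (1 5 4 7 14 12 8 11 3 10 9)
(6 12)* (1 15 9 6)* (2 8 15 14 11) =(1 14 11 2 8 15 9 6 12) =[0, 14, 8, 3, 4, 5, 12, 7, 15, 6, 10, 2, 1, 13, 11, 9]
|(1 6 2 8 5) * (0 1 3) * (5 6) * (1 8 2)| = |(0 8 6 1 5 3)| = 6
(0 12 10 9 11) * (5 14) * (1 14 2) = [12, 14, 1, 3, 4, 2, 6, 7, 8, 11, 9, 0, 10, 13, 5] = (0 12 10 9 11)(1 14 5 2)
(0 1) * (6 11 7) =(0 1)(6 11 7) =[1, 0, 2, 3, 4, 5, 11, 6, 8, 9, 10, 7]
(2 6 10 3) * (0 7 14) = (0 7 14)(2 6 10 3) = [7, 1, 6, 2, 4, 5, 10, 14, 8, 9, 3, 11, 12, 13, 0]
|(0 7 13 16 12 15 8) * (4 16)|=|(0 7 13 4 16 12 15 8)|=8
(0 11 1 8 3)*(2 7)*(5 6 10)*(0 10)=(0 11 1 8 3 10 5 6)(2 7)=[11, 8, 7, 10, 4, 6, 0, 2, 3, 9, 5, 1]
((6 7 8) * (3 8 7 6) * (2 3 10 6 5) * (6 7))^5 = (2 6 10 3 5 7 8) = ((2 3 8 10 7 6 5))^5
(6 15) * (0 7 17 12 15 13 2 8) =[7, 1, 8, 3, 4, 5, 13, 17, 0, 9, 10, 11, 15, 2, 14, 6, 16, 12] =(0 7 17 12 15 6 13 2 8)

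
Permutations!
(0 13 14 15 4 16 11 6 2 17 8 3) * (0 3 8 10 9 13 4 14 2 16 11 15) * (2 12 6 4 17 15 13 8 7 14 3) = (0 17 10 9 8 7 14)(2 15 3)(4 11)(6 16 13 12) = [17, 1, 15, 2, 11, 5, 16, 14, 7, 8, 9, 4, 6, 12, 0, 3, 13, 10]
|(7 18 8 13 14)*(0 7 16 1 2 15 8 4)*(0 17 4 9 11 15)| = 12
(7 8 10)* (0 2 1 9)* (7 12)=[2, 9, 1, 3, 4, 5, 6, 8, 10, 0, 12, 11, 7]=(0 2 1 9)(7 8 10 12)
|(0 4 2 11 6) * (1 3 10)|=15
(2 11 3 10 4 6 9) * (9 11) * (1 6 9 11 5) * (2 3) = [0, 6, 11, 10, 9, 1, 5, 7, 8, 3, 4, 2] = (1 6 5)(2 11)(3 10 4 9)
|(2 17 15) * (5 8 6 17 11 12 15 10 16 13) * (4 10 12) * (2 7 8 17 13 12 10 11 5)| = 22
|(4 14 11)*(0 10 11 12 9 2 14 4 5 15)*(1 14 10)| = 10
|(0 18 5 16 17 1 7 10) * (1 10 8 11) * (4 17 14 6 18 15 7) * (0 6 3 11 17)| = 15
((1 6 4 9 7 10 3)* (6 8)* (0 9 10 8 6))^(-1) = ((0 9 7 8)(1 6 4 10 3))^(-1) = (0 8 7 9)(1 3 10 4 6)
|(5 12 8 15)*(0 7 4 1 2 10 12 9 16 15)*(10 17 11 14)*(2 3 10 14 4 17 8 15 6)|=16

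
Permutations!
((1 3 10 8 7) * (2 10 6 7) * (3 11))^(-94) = (1 11 3 6 7)(2 8 10)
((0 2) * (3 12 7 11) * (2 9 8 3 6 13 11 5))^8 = ((0 9 8 3 12 7 5 2)(6 13 11))^8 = (6 11 13)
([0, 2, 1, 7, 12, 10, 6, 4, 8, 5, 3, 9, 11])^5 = (1 2)(3 9 4 10 11 7 5 12)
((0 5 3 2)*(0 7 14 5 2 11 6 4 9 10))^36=((0 2 7 14 5 3 11 6 4 9 10))^36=(0 14 11 9 2 5 6 10 7 3 4)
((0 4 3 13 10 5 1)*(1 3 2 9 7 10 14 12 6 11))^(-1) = (0 1 11 6 12 14 13 3 5 10 7 9 2 4)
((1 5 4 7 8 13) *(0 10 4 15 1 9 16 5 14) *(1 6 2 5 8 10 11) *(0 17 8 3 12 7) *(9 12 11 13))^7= (0 13 12 7 10 4)(1 11 3 16 9 8 17 14)(2 6 15 5)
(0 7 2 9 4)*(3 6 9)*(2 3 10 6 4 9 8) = (0 7 3 4)(2 10 6 8) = [7, 1, 10, 4, 0, 5, 8, 3, 2, 9, 6]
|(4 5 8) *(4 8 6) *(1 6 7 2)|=6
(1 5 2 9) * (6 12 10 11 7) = [0, 5, 9, 3, 4, 2, 12, 6, 8, 1, 11, 7, 10] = (1 5 2 9)(6 12 10 11 7)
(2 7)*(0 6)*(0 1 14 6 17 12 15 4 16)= (0 17 12 15 4 16)(1 14 6)(2 7)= [17, 14, 7, 3, 16, 5, 1, 2, 8, 9, 10, 11, 15, 13, 6, 4, 0, 12]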